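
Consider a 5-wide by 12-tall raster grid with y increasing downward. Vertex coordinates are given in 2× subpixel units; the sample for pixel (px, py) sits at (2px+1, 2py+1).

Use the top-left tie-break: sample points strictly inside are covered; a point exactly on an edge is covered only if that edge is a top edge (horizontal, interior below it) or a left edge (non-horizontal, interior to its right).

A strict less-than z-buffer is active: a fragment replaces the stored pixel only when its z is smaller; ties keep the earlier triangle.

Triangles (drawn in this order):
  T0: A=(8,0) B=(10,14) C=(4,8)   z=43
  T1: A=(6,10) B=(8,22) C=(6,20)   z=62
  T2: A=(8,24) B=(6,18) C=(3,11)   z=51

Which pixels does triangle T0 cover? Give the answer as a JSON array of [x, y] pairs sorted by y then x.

T0:
  2·area = 72
  edge (8, 0)→(10, 14): d=(2,14) right/bottom  bias=-1
  edge (10, 14)→(4, 8): d=(-6,-6) top-left  bias=+0
  edge (4, 8)→(8, 0): d=(4,-8) top-left  bias=+0
    (3,1)@(7, 3): e=[20,48,4] → #
    (4,1)@(9, 3): e=[-8,60,20] → ·
    (0,2)@(1, 5): e=[108,0,-36] → ·  [on edge]
    (3,2)@(7, 5): e=[24,36,12] → #
    (4,2)@(9, 5): e=[-4,48,28] → ·
    (1,3)@(3, 7): e=[84,0,-12] → ·  [on edge]
    (2,3)@(5, 7): e=[56,12,4] → #
    (4,3)@(9, 7): e=[0,36,36] → ·  [on edge]
    (2,4)@(5, 9): e=[60,0,12] → #  [on edge]
    (4,4)@(9, 9): e=[4,24,44] → #
    (2,5)@(5, 11): e=[64,-12,20] → ·
    (3,5)@(7, 11): e=[36,0,36] → #  [on edge]
    (4,6)@(9, 13): e=[12,0,60] → #  [on edge]
  covered (10 px):
    · · · · ·
    · · · # ·
    · · · # ·
    · · # # ·
    · · # # #
    · · · # #
    · · · · #
    · · · · ·
    · · · · ·
    · · · · ·
    · · · · ·
    · · · · ·
T1:
  2·area = 20
  edge (6, 10)→(8, 22): d=(2,12) right/bottom  bias=-1
  edge (8, 22)→(6, 20): d=(-2,-2) top-left  bias=+0
  edge (6, 20)→(6, 10): d=(0,-10) top-left  bias=+0
    (0,7)@(1, 15): e=[70,0,-50] → ·  [on edge]
    (1,8)@(3, 17): e=[50,0,-30] → ·  [on edge]
    (3,8)@(7, 17): e=[2,8,10] → #
    (4,8)@(9, 17): e=[-22,12,30] → ·
    (2,9)@(5, 19): e=[30,0,-10] → ·  [on edge]
    (3,9)@(7, 19): e=[6,4,10] → #
    (4,9)@(9, 19): e=[-18,8,30] → ·
    (3,10)@(7, 21): e=[10,0,10] → #  [on edge]
    (4,10)@(9, 21): e=[-14,4,30] → ·
    (3,11)@(7, 23): e=[14,-4,10] → ·
    (4,11)@(9, 23): e=[-10,0,30] → ·  [on edge]
  covered (3 px):
    · · · · ·
    · · · · ·
    · · · · ·
    · · · · ·
    · · · · ·
    · · · · ·
    · · · · ·
    · · · · ·
    · · · # ·
    · · · # ·
    · · · # ·
    · · · · ·
T2:
  2·area = 4  (B↔C swapped to make it positive)
  edge (8, 24)→(3, 11): d=(-5,-13) top-left  bias=+0
  edge (3, 11)→(6, 18): d=(3,7) right/bottom  bias=-1
  edge (6, 18)→(8, 24): d=(2,6) right/bottom  bias=-1
    (0,1)@(1, 3): e=[14,-10,0] → ·  [on edge]
    (1,4)@(3, 9): e=[10,-6,0] → ·  [on edge]
    (1,5)@(3, 11): e=[0,0,4] → ·  [on edge]
    (2,7)@(5, 15): e=[6,-2,0] → ·  [on edge]
    (3,10)@(7, 21): e=[2,2,0] → ·  [on edge]
  covered (0 px):
    · · · · ·
    · · · · ·
    · · · · ·
    · · · · ·
    · · · · ·
    · · · · ·
    · · · · ·
    · · · · ·
    · · · · ·
    · · · · ·
    · · · · ·
    · · · · ·

Answer: [[3,1],[3,2],[2,3],[3,3],[2,4],[3,4],[4,4],[3,5],[4,5],[4,6]]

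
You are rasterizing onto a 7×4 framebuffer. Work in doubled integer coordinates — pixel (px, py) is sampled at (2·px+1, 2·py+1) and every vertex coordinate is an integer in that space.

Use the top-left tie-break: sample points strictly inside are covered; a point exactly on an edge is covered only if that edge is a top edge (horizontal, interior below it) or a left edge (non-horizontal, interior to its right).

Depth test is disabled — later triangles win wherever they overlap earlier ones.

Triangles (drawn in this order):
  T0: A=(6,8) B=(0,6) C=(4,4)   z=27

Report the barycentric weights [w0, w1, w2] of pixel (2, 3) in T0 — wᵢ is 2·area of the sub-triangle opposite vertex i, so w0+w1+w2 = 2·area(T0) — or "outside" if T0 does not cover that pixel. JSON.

T0:
  2·area = 20
  edge (6, 8)→(0, 6): d=(-6,-2) top-left  bias=+0
  edge (0, 6)→(4, 4): d=(4,-2) top-left  bias=+0
  edge (4, 4)→(6, 8): d=(2,4) right/bottom  bias=-1
    (1,2)@(3, 5): e=[12,2,6] → █
    (2,2)@(5, 5): e=[16,6,-2] → ·
    (1,3)@(3, 7): e=[0,10,10] → █  [on edge]
    (2,3)@(5, 7): e=[4,14,2] → █
    (3,3)@(7, 7): e=[8,18,-6] → ·
  covered (3 px):
    · · · · · · ·
    · · · · · · ·
    · █ · · · · ·
    · █ █ · · · ·

Final: [14,2,4]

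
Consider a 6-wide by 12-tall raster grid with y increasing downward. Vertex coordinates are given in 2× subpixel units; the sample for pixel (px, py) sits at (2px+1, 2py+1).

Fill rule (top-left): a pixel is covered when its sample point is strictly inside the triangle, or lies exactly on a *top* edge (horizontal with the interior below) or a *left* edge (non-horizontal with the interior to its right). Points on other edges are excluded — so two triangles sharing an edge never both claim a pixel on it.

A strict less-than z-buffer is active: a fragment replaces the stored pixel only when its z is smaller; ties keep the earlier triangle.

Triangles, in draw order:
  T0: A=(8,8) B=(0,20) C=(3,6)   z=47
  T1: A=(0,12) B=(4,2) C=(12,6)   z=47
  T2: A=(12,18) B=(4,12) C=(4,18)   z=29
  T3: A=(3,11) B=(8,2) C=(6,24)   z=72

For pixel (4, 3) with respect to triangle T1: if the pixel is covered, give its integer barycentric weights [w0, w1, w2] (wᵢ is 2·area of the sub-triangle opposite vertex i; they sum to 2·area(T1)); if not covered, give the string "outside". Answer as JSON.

T0:
  2·area = 76
  edge (8, 8)→(0, 20): d=(-8,12) right/bottom  bias=-1
  edge (0, 20)→(3, 6): d=(3,-14) top-left  bias=+0
  edge (3, 6)→(8, 8): d=(5,2) right/bottom  bias=-1
    (1,3)@(3, 7): e=[68,3,5] → █
    (2,3)@(5, 7): e=[44,31,1] → █
    (3,3)@(7, 7): e=[20,59,-3] → ·
    (1,4)@(3, 9): e=[52,9,15] → █
    (3,4)@(7, 9): e=[4,65,7] → █
    (4,4)@(9, 9): e=[-20,93,3] → ·
    (1,5)@(3, 11): e=[36,15,25] → █
    (3,5)@(7, 11): e=[-12,71,17] → ·
    (1,6)@(3, 13): e=[20,21,35] → █
    (2,6)@(5, 13): e=[-4,49,31] → ·
    (1,7)@(3, 15): e=[4,27,45] → █
    (2,7)@(5, 15): e=[-20,55,41] → ·
  covered (10 px):
    · · · · · ·
    · · · · · ·
    · · · · · ·
    · █ █ · · ·
    · █ █ █ · ·
    · █ █ · · ·
    · █ · · · ·
    · █ · · · ·
    █ · · · · ·
    · · · · · ·
    · · · · · ·
    · · · · · ·
T1:
  2·area = 96
  edge (0, 12)→(4, 2): d=(4,-10) top-left  bias=+0
  edge (4, 2)→(12, 6): d=(8,4) right/bottom  bias=-1
  edge (12, 6)→(0, 12): d=(-12,6) right/bottom  bias=-1
    (2,1)@(5, 3): e=[14,4,78] → █
    (3,1)@(7, 3): e=[34,-4,66] → ·
    (1,2)@(3, 5): e=[2,28,66] → █
    (3,2)@(7, 5): e=[42,12,42] → █
    (4,2)@(9, 5): e=[62,4,30] → █
    (5,2)@(11, 5): e=[82,-4,18] → ·
    (1,3)@(3, 7): e=[10,44,42] → █
    (5,3)@(11, 7): e=[90,12,-6] → ·
    (1,4)@(3, 9): e=[18,60,18] → █
    (3,4)@(7, 9): e=[58,44,-6] → ·
    (4,4)@(9, 9): e=[78,36,-18] → ·
    (0,5)@(1, 11): e=[6,84,6] → █
  covered (12 px):
    · · · · · ·
    · · █ · · ·
    · █ █ █ █ ·
    · █ █ █ █ ·
    · █ █ · · ·
    █ · · · · ·
    · · · · · ·
    · · · · · ·
    · · · · · ·
    · · · · · ·
    · · · · · ·
    · · · · · ·
T2:
  2·area = 48  (B↔C swapped to make it positive)
  edge (12, 18)→(4, 18): d=(-8,0) right/bottom  bias=-1
  edge (4, 18)→(4, 12): d=(0,-6) top-left  bias=+0
  edge (4, 12)→(12, 18): d=(8,6) right/bottom  bias=-1
    (2,6)@(5, 13): e=[40,6,2] → █
    (3,6)@(7, 13): e=[40,18,-10] → ·
    (2,7)@(5, 15): e=[24,6,18] → █
    (3,7)@(7, 15): e=[24,18,6] → █
    (4,7)@(9, 15): e=[24,30,-6] → ·
    (2,8)@(5, 17): e=[8,6,34] → █
    (4,8)@(9, 17): e=[8,30,10] → █
    (5,8)@(11, 17): e=[8,42,-2] → ·
    (2,9)@(5, 19): e=[-8,6,50] → ·
    (3,9)@(7, 19): e=[-8,18,38] → ·
    (4,9)@(9, 19): e=[-8,30,26] → ·
  covered (6 px):
    · · · · · ·
    · · · · · ·
    · · · · · ·
    · · · · · ·
    · · · · · ·
    · · · · · ·
    · · █ · · ·
    · · █ █ · ·
    · · █ █ █ ·
    · · · · · ·
    · · · · · ·
    · · · · · ·
T3:
  2·area = 92
  edge (3, 11)→(8, 2): d=(5,-9) top-left  bias=+0
  edge (8, 2)→(6, 24): d=(-2,22) right/bottom  bias=-1
  edge (6, 24)→(3, 11): d=(-3,-13) top-left  bias=+0
    (3,2)@(7, 5): e=[6,16,70] → █
    (4,2)@(9, 5): e=[24,-28,96] → ·
    (3,3)@(7, 7): e=[16,12,64] → █
    (4,3)@(9, 7): e=[34,-32,90] → ·
    (2,4)@(5, 9): e=[8,52,32] → █
    (4,4)@(9, 9): e=[44,-36,84] → ·
    (1,5)@(3, 11): e=[0,92,0] → █  [on edge]
    (4,5)@(9, 11): e=[54,-40,78] → ·
    (1,6)@(3, 13): e=[10,88,-6] → ·
    (2,6)@(5, 13): e=[28,44,20] → █
    (3,6)@(7, 13): e=[46,0,46] → ·  [on edge]
    (2,7)@(5, 15): e=[38,40,14] → █
  covered (11 px):
    · · · · · ·
    · · · · · ·
    · · · █ · ·
    · · · █ · ·
    · · █ █ · ·
    · █ █ █ · ·
    · · █ · · ·
    · · █ · · ·
    · · █ · · ·
    · · █ · · ·
    · · · · · ·
    · · · · · ·

Final: [20,6,70]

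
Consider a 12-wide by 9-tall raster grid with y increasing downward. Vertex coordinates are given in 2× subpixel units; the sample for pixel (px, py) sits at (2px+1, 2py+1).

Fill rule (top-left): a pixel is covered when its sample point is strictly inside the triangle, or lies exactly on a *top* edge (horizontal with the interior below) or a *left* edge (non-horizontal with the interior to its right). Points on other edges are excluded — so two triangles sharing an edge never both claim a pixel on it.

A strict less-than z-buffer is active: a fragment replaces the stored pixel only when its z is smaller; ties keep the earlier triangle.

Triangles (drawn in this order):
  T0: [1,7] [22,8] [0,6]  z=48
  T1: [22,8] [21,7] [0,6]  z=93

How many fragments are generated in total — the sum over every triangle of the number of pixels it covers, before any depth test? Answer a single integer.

T0:
  2·area = 20  (B↔C swapped to make it positive)
  edge (1, 7)→(0, 6): d=(-1,-1) top-left  bias=+0
  edge (0, 6)→(22, 8): d=(22,2) right/bottom  bias=-1
  edge (22, 8)→(1, 7): d=(-21,-1) top-left  bias=+0
    (0,3)@(1, 7): e=[0,20,0] → X  [on edge]
    (1,3)@(3, 7): e=[2,16,2] → X
    (2,3)@(5, 7): e=[4,12,4] → X
    (3,3)@(7, 7): e=[6,8,6] → X
    (4,3)@(9, 7): e=[8,4,8] → X
    (5,3)@(11, 7): e=[10,0,10] → .  [on edge]
    (0,4)@(1, 9): e=[-2,64,-42] → .
    (1,4)@(3, 9): e=[0,60,-40] → .  [on edge]
    (2,4)@(5, 9): e=[2,56,-38] → .
    (3,4)@(7, 9): e=[4,52,-36] → .
    (4,4)@(9, 9): e=[6,48,-34] → .
    (2,5)@(5, 11): e=[0,100,-80] → .  [on edge]
    (3,6)@(7, 13): e=[0,140,-120] → .  [on edge]
    (4,7)@(9, 15): e=[0,180,-160] → .  [on edge]
    (5,8)@(11, 17): e=[0,220,-200] → .  [on edge]
  covered (5 px):
    . . . . . . . . . . . .
    . . . . . . . . . . . .
    . . . . . . . . . . . .
    X X X X X . . . . . . .
    . . . . . . . . . . . .
    . . . . . . . . . . . .
    . . . . . . . . . . . .
    . . . . . . . . . . . .
    . . . . . . . . . . . .
T1:
  2·area = 20  (B↔C swapped to make it positive)
  edge (22, 8)→(0, 6): d=(-22,-2) top-left  bias=+0
  edge (0, 6)→(21, 7): d=(21,1) right/bottom  bias=-1
  edge (21, 7)→(22, 8): d=(1,1) right/bottom  bias=-1
    (7,0)@(15, 1): e=[140,-120,0] → .  [on edge]
    (8,1)@(17, 3): e=[100,-80,0] → .  [on edge]
    (9,2)@(19, 5): e=[60,-40,0] → .  [on edge]
    (5,3)@(11, 7): e=[0,10,10] → X  [on edge]
    (6,3)@(13, 7): e=[4,8,8] → X
    (7,3)@(15, 7): e=[8,6,6] → X
    (8,3)@(17, 7): e=[12,4,4] → X
    (9,3)@(19, 7): e=[16,2,2] → X
    (10,3)@(21, 7): e=[20,0,0] → .  [on edge]
    (5,4)@(11, 9): e=[-44,52,12] → .
    (6,4)@(13, 9): e=[-40,50,10] → .
    (7,4)@(15, 9): e=[-36,48,8] → .
    (11,4)@(23, 9): e=[-20,40,0] → .  [on edge]
  covered (5 px):
    . . . . . . . . . . . .
    . . . . . . . . . . . .
    . . . . . . . . . . . .
    . . . . . X X X X X . .
    . . . . . . . . . . . .
    . . . . . . . . . . . .
    . . . . . . . . . . . .
    . . . . . . . . . . . .
    . . . . . . . . . . . .

Result: 10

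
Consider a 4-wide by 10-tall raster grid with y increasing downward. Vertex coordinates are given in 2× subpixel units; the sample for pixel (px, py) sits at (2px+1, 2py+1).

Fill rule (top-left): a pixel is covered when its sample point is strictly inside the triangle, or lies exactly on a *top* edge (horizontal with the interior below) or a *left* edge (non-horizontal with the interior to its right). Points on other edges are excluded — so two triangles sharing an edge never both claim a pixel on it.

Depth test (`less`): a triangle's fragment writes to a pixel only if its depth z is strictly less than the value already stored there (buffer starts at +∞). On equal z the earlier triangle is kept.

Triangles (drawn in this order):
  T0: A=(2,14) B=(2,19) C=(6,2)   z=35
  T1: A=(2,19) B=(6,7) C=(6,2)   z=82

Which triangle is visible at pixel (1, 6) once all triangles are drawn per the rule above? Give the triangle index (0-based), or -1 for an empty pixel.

T0:
  2·area = 20  (B↔C swapped to make it positive)
  edge (2, 14)→(6, 2): d=(4,-12) top-left  bias=+0
  edge (6, 2)→(2, 19): d=(-4,17) right/bottom  bias=-1
  edge (2, 19)→(2, 14): d=(0,-5) top-left  bias=+0
    (2,2)@(5, 5): e=[0,5,15] → #  [on edge]
    (3,2)@(7, 5): e=[24,-29,25] → ·
    (2,3)@(5, 7): e=[8,-3,15] → ·
    (1,5)@(3, 11): e=[0,15,5] → #  [on edge]
    (2,5)@(5, 11): e=[24,-19,15] → ·
    (1,6)@(3, 13): e=[8,7,5] → #
    (2,6)@(5, 13): e=[32,-27,15] → ·
    (1,7)@(3, 15): e=[16,-1,5] → ·
    (0,8)@(1, 17): e=[0,25,-5] → ·  [on edge]
  covered (3 px):
    · · · ·
    · · · ·
    · · # ·
    · · · ·
    · · · ·
    · # · ·
    · # · ·
    · · · ·
    · · · ·
    · · · ·
T1:
  2·area = 20  (B↔C swapped to make it positive)
  edge (2, 19)→(6, 2): d=(4,-17) top-left  bias=+0
  edge (6, 2)→(6, 7): d=(0,5) right/bottom  bias=-1
  edge (6, 7)→(2, 19): d=(-4,12) right/bottom  bias=-1
    (2,3)@(5, 7): e=[3,5,12] → #
    (3,3)@(7, 7): e=[37,-5,-12] → ·
    (2,4)@(5, 9): e=[11,5,4] → #
    (3,4)@(7, 9): e=[45,-5,-20] → ·
    (2,5)@(5, 11): e=[19,5,-4] → ·
    (1,7)@(3, 15): e=[1,15,4] → #
    (2,7)@(5, 15): e=[35,5,-20] → ·
    (1,8)@(3, 17): e=[9,15,-4] → ·
  covered (3 px):
    · · · ·
    · · · ·
    · · · ·
    · · # ·
    · · # ·
    · · · ·
    · · · ·
    · # · ·
    · · · ·
    · · · ·

Z-buffer (winner per pixel, '.' = empty):
  . . . .
  . . . .
  . . 0 .
  . . 1 .
  . . 1 .
  . 0 . .
  . 0 . .
  . 1 . .
  . . . .
  . . . .

Answer: 0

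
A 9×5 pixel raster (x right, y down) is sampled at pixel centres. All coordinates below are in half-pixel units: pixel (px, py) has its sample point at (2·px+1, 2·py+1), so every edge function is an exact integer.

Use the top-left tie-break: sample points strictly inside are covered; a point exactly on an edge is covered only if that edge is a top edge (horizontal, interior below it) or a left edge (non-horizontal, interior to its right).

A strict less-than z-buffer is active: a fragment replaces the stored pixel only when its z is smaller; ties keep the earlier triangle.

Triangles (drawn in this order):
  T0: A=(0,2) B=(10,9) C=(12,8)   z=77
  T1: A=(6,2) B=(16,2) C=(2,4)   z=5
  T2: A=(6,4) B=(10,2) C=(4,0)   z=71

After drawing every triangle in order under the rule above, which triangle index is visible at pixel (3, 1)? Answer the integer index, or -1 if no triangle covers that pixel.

T0:
  2·area = 24  (B↔C swapped to make it positive)
  edge (0, 2)→(12, 8): d=(12,6) right/bottom  bias=-1
  edge (12, 8)→(10, 9): d=(-2,1) right/bottom  bias=-1
  edge (10, 9)→(0, 2): d=(-10,-7) top-left  bias=+0
    (2,2)@(5, 5): e=[6,13,5] → X
    (3,2)@(7, 5): e=[-6,11,19] → .
    (2,3)@(5, 7): e=[30,9,-15] → .
    (4,3)@(9, 7): e=[6,5,13] → X
    (5,3)@(11, 7): e=[-6,3,27] → .
    (4,4)@(9, 9): e=[30,1,-7] → .
  covered (2 px):
    . . . . . . . . .
    . . . . . . . . .
    . . X . . . . . .
    . . . . X . . . .
    . . . . . . . . .
T1:
  2·area = 20
  edge (6, 2)→(16, 2): d=(10,0) top-left  bias=+0
  edge (16, 2)→(2, 4): d=(-14,2) right/bottom  bias=-1
  edge (2, 4)→(6, 2): d=(4,-2) top-left  bias=+0
    (2,1)@(5, 3): e=[10,8,2] → X
    (3,1)@(7, 3): e=[10,4,6] → X
    (4,1)@(9, 3): e=[10,0,10] → .  [on edge]
    (2,2)@(5, 5): e=[30,-20,10] → .
    (3,2)@(7, 5): e=[30,-24,14] → .
  covered (2 px):
    . . . . . . . . .
    . . X X . . . . .
    . . . . . . . . .
    . . . . . . . . .
    . . . . . . . . .
T2:
  2·area = 20  (B↔C swapped to make it positive)
  edge (6, 4)→(4, 0): d=(-2,-4) top-left  bias=+0
  edge (4, 0)→(10, 2): d=(6,2) right/bottom  bias=-1
  edge (10, 2)→(6, 4): d=(-4,2) right/bottom  bias=-1
    (2,0)@(5, 1): e=[2,4,14] → X
    (3,0)@(7, 1): e=[10,0,10] → .  [on edge]
    (2,1)@(5, 3): e=[-2,16,6] → .
    (3,1)@(7, 3): e=[6,12,2] → X
    (4,1)@(9, 3): e=[14,8,-2] → .
    (6,1)@(13, 3): e=[30,0,-10] → .  [on edge]
    (3,2)@(7, 5): e=[2,24,-6] → .
  covered (2 px):
    . . X . . . . . .
    . . . X . . . . .
    . . . . . . . . .
    . . . . . . . . .
    . . . . . . . . .

Z-buffer (winner per pixel, '.' = empty):
  . . 2 . . . . . .
  . . 1 1 . . . . .
  . . 0 . . . . . .
  . . . . 0 . . . .
  . . . . . . . . .

Answer: 1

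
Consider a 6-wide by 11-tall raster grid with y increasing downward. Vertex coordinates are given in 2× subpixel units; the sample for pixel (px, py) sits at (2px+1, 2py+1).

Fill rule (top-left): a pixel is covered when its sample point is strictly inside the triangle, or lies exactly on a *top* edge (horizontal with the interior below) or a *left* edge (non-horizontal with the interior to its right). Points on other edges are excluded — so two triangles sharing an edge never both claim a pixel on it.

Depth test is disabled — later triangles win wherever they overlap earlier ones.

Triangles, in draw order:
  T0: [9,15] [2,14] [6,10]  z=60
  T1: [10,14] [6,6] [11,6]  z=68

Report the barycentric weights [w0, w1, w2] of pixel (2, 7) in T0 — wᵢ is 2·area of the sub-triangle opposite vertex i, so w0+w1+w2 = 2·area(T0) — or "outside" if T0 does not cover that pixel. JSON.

T0:
  2·area = 32
  edge (9, 15)→(2, 14): d=(-7,-1) top-left  bias=+0
  edge (2, 14)→(6, 10): d=(4,-4) top-left  bias=+0
  edge (6, 10)→(9, 15): d=(3,5) right/bottom  bias=-1
    (1,2)@(3, 5): e=[64,-32,0] → .  [on edge]
    (5,2)@(11, 5): e=[72,0,-40] → .  [on edge]
    (4,3)@(9, 7): e=[56,0,-24] → .  [on edge]
    (3,4)@(7, 9): e=[40,0,-8] → .  [on edge]
    (2,5)@(5, 11): e=[24,0,8] → X  [on edge]
    (3,5)@(7, 11): e=[26,8,-2] → .
    (1,6)@(3, 13): e=[8,0,24] → X  [on edge]
    (3,6)@(7, 13): e=[12,16,4] → X
    (4,6)@(9, 13): e=[14,24,-6] → .
    (0,7)@(1, 15): e=[-8,0,40] → .  [on edge]
    (1,7)@(3, 15): e=[-6,8,30] → .
    (2,7)@(5, 15): e=[-4,16,20] → .
    (4,7)@(9, 15): e=[0,32,0] → .  [on edge]
  covered (4 px):
    . . . . . .
    . . . . . .
    . . . . . .
    . . . . . .
    . . . . . .
    . . X . . .
    . X X X . .
    . . . . . .
    . . . . . .
    . . . . . .
    . . . . . .
T1:
  2·area = 40
  edge (10, 14)→(6, 6): d=(-4,-8) top-left  bias=+0
  edge (6, 6)→(11, 6): d=(5,0) top-left  bias=+0
  edge (11, 6)→(10, 14): d=(-1,8) right/bottom  bias=-1
    (3,3)@(7, 7): e=[4,5,31] → X
    (4,3)@(9, 7): e=[20,5,15] → X
    (5,3)@(11, 7): e=[36,5,-1] → .
    (3,4)@(7, 9): e=[-4,15,29] → .
    (4,4)@(9, 9): e=[12,15,13] → X
    (5,4)@(11, 9): e=[28,15,-3] → .
    (4,5)@(9, 11): e=[4,25,11] → X
    (5,5)@(11, 11): e=[20,25,-5] → .
    (4,6)@(9, 13): e=[-4,35,9] → .
  covered (4 px):
    . . . . . .
    . . . . . .
    . . . . . .
    . . . X X .
    . . . . X .
    . . . . X .
    . . . . . .
    . . . . . .
    . . . . . .
    . . . . . .
    . . . . . .

Result: "outside"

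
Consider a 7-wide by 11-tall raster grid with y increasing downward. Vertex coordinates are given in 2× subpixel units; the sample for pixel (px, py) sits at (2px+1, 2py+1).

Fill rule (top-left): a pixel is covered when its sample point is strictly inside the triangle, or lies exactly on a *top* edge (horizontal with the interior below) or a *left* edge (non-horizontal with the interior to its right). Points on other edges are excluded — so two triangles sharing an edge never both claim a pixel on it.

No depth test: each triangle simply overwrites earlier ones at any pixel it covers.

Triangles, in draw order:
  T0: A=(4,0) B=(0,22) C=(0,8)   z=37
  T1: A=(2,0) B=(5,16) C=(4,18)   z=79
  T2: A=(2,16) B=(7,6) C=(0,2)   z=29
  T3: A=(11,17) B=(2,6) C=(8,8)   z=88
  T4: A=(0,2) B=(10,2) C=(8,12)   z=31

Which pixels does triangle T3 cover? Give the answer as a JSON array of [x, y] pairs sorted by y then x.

T0:
  2·area = 56
  edge (4, 0)→(0, 22): d=(-4,22) right/bottom  bias=-1
  edge (0, 22)→(0, 8): d=(0,-14) top-left  bias=+0
  edge (0, 8)→(4, 0): d=(4,-8) top-left  bias=+0
    (1,1)@(3, 3): e=[10,42,4] → █
    (2,1)@(5, 3): e=[-34,70,20] → ·
    (1,2)@(3, 5): e=[2,42,12] → █
    (2,2)@(5, 5): e=[-42,70,28] → ·
    (0,3)@(1, 7): e=[38,14,4] → █
    (1,3)@(3, 7): e=[-6,42,20] → ·
    (0,4)@(1, 9): e=[30,14,12] → █
    (1,4)@(3, 9): e=[-14,42,28] → ·
    (0,5)@(1, 11): e=[22,14,20] → █
    (1,5)@(3, 11): e=[-22,42,36] → ·
    (0,6)@(1, 13): e=[14,14,28] → █
    (1,6)@(3, 13): e=[-30,42,44] → ·
  covered (7 px):
    · · · · · · ·
    · █ · · · · ·
    · █ · · · · ·
    █ · · · · · ·
    █ · · · · · ·
    █ · · · · · ·
    █ · · · · · ·
    █ · · · · · ·
    · · · · · · ·
    · · · · · · ·
    · · · · · · ·
T1:
  2·area = 22
  edge (2, 0)→(5, 16): d=(3,16) right/bottom  bias=-1
  edge (5, 16)→(4, 18): d=(-1,2) right/bottom  bias=-1
  edge (4, 18)→(2, 0): d=(-2,-18) top-left  bias=+0
    (1,3)@(3, 7): e=[5,13,4] → █
    (2,3)@(5, 7): e=[-27,9,40] → ·
    (1,4)@(3, 9): e=[11,11,0] → █  [on edge]
    (2,4)@(5, 9): e=[-21,7,36] → ·
    (1,5)@(3, 11): e=[17,9,-4] → ·
  covered (2 px):
    · · · · · · ·
    · · · · · · ·
    · · · · · · ·
    · █ · · · · ·
    · █ · · · · ·
    · · · · · · ·
    · · · · · · ·
    · · · · · · ·
    · · · · · · ·
    · · · · · · ·
    · · · · · · ·
T2:
  2·area = 90  (B↔C swapped to make it positive)
  edge (2, 16)→(0, 2): d=(-2,-14) top-left  bias=+0
  edge (0, 2)→(7, 6): d=(7,4) right/bottom  bias=-1
  edge (7, 6)→(2, 16): d=(-5,10) right/bottom  bias=-1
    (0,1)@(1, 3): e=[12,3,75] → █
    (1,1)@(3, 3): e=[40,-5,55] → ·
    (0,2)@(1, 5): e=[8,17,65] → █
    (1,2)@(3, 5): e=[36,9,45] → █
    (2,2)@(5, 5): e=[64,1,25] → █
    (3,2)@(7, 5): e=[92,-7,5] → ·
    (0,3)@(1, 7): e=[4,31,55] → █
    (3,3)@(7, 7): e=[88,7,-5] → ·
    (0,4)@(1, 9): e=[0,45,45] → █  [on edge]
    (3,4)@(7, 9): e=[84,21,-15] → ·
    (0,5)@(1, 11): e=[-4,59,35] → ·
    (1,5)@(3, 11): e=[24,51,15] → █
  covered (12 px):
    · · · · · · ·
    █ · · · · · ·
    █ █ █ · · · ·
    █ █ █ · · · ·
    █ █ █ · · · ·
    · █ · · · · ·
    · █ · · · · ·
    · · · · · · ·
    · · · · · · ·
    · · · · · · ·
    · · · · · · ·
T3:
  2·area = 48
  edge (11, 17)→(2, 6): d=(-9,-11) top-left  bias=+0
  edge (2, 6)→(8, 8): d=(6,2) right/bottom  bias=-1
  edge (8, 8)→(11, 17): d=(3,9) right/bottom  bias=-1
    (3,2)@(7, 5): e=[64,-16,0] → ·  [on edge]
    (1,3)@(3, 7): e=[2,4,42] → █
    (2,3)@(5, 7): e=[24,0,24] → ·  [on edge]
    (1,4)@(3, 9): e=[-16,16,48] → ·
    (2,4)@(5, 9): e=[6,12,30] → █
    (3,4)@(7, 9): e=[28,8,12] → █
    (4,4)@(9, 9): e=[50,4,-6] → ·
    (5,4)@(11, 9): e=[72,0,-24] → ·  [on edge]
    (2,5)@(5, 11): e=[-12,24,36] → ·
    (3,5)@(7, 11): e=[10,20,18] → █
    (4,5)@(9, 11): e=[32,16,0] → ·  [on edge]
    (3,6)@(7, 13): e=[-8,32,24] → ·
    (5,8)@(11, 17): e=[0,48,0] → ·  [on edge]
  covered (5 px):
    · · · · · · ·
    · · · · · · ·
    · · · · · · ·
    · █ · · · · ·
    · · █ █ · · ·
    · · · █ · · ·
    · · · · █ · ·
    · · · · · · ·
    · · · · · · ·
    · · · · · · ·
    · · · · · · ·
T4:
  2·area = 100
  edge (0, 2)→(10, 2): d=(10,0) top-left  bias=+0
  edge (10, 2)→(8, 12): d=(-2,10) right/bottom  bias=-1
  edge (8, 12)→(0, 2): d=(-8,-10) top-left  bias=+0
    (0,1)@(1, 3): e=[10,88,2] → █
    (1,1)@(3, 3): e=[10,68,22] → █
    (2,1)@(5, 3): e=[10,48,42] → █
    (3,1)@(7, 3): e=[10,28,62] → █
    (4,1)@(9, 3): e=[10,8,82] → █
    (5,1)@(11, 3): e=[10,-12,102] → ·
    (0,2)@(1, 5): e=[30,84,-14] → ·
    (1,2)@(3, 5): e=[30,64,6] → █
    (5,2)@(11, 5): e=[30,-16,86] → ·
    (1,3)@(3, 7): e=[50,60,-10] → ·
    (2,3)@(5, 7): e=[50,40,10] → █
    (4,3)@(9, 7): e=[50,0,50] → ·  [on edge]
    (3,8)@(7, 17): e=[150,0,-50] → ·  [on edge]
  covered (12 px):
    · · · · · · ·
    █ █ █ █ █ · ·
    · █ █ █ █ · ·
    · · █ █ · · ·
    · · · █ · · ·
    · · · · · · ·
    · · · · · · ·
    · · · · · · ·
    · · · · · · ·
    · · · · · · ·
    · · · · · · ·

Answer: [[1,3],[2,4],[3,4],[3,5],[4,6]]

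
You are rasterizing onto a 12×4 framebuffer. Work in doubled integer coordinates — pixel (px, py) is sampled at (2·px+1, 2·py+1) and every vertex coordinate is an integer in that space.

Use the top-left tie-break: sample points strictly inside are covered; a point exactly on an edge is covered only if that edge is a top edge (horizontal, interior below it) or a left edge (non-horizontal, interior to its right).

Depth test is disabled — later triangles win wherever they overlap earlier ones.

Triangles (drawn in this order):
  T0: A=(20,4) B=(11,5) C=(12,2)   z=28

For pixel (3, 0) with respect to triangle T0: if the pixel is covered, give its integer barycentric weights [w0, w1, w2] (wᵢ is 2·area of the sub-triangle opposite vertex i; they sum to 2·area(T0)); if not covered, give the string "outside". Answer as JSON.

T0:
  2·area = 26
  edge (20, 4)→(11, 5): d=(-9,1) right/bottom  bias=-1
  edge (11, 5)→(12, 2): d=(1,-3) top-left  bias=+0
  edge (12, 2)→(20, 4): d=(8,2) right/bottom  bias=-1
    (6,1)@(13, 3): e=[16,4,6] → X
    (7,1)@(15, 3): e=[14,10,2] → X
    (8,1)@(17, 3): e=[12,16,-2] → .
    (5,2)@(11, 5): e=[0,0,26] → .  [on edge]
    (6,2)@(13, 5): e=[-2,6,22] → .
    (7,2)@(15, 5): e=[-4,12,18] → .
  covered (2 px):
    . . . . . . . . . . . .
    . . . . . . X X . . . .
    . . . . . . . . . . . .
    . . . . . . . . . . . .

Result: "outside"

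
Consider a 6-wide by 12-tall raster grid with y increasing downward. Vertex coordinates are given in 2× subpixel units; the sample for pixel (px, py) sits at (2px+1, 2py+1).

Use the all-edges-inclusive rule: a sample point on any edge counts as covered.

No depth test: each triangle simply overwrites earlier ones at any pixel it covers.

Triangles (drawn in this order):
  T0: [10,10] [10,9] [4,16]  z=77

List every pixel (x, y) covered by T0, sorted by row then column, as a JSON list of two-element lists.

T0:
  2·area = 6  (B↔C swapped to make it positive)
  edge (10, 10)→(4, 16): d=(-6,6) inclusive
  edge (4, 16)→(10, 9): d=(6,-7) inclusive
  edge (10, 9)→(10, 10): d=(0,1) inclusive
    (5,4)@(11, 9): e=[0,7,-1] → ·  [on edge]
    (4,5)@(9, 11): e=[0,5,1] → █  [on edge]
    (5,5)@(11, 11): e=[-12,19,-1] → ·
    (3,6)@(7, 13): e=[0,3,3] → █  [on edge]
    (4,6)@(9, 13): e=[-12,17,1] → ·
    (2,7)@(5, 15): e=[0,1,5] → █  [on edge]
    (3,7)@(7, 15): e=[-12,15,3] → ·
    (1,8)@(3, 17): e=[0,-1,7] → ·  [on edge]
    (2,8)@(5, 17): e=[-12,13,5] → ·
    (0,9)@(1, 19): e=[0,-3,9] → ·  [on edge]
  covered (3 px):
    · · · · · ·
    · · · · · ·
    · · · · · ·
    · · · · · ·
    · · · · · ·
    · · · · █ ·
    · · · █ · ·
    · · █ · · ·
    · · · · · ·
    · · · · · ·
    · · · · · ·
    · · · · · ·

Answer: [[4,5],[3,6],[2,7]]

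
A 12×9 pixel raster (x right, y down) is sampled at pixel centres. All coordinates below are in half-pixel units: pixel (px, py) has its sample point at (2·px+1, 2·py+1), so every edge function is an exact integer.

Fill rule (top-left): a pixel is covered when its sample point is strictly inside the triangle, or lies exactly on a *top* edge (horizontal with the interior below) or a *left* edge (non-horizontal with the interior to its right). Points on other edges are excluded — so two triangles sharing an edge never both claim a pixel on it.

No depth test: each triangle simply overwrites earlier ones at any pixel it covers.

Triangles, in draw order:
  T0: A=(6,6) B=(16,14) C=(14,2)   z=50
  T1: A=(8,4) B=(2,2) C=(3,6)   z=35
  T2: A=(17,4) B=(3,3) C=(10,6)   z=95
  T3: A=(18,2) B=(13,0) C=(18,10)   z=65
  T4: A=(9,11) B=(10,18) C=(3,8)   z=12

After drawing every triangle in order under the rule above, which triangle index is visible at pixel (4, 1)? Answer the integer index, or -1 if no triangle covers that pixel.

T0:
  2·area = 104  (B↔C swapped to make it positive)
  edge (6, 6)→(14, 2): d=(8,-4) top-left  bias=+0
  edge (14, 2)→(16, 14): d=(2,12) right/bottom  bias=-1
  edge (16, 14)→(6, 6): d=(-10,-8) top-left  bias=+0
    (6,1)@(13, 3): e=[4,14,86] → X
    (7,1)@(15, 3): e=[12,-10,102] → .
    (4,2)@(9, 5): e=[4,66,34] → X
    (5,2)@(11, 5): e=[12,42,50] → X
    (7,2)@(15, 5): e=[28,-6,82] → .
    (4,3)@(9, 7): e=[20,70,14] → X
    (7,3)@(15, 7): e=[44,-2,62] → .
    (4,4)@(9, 9): e=[36,74,-6] → .
    (5,4)@(11, 9): e=[44,50,10] → X
    (7,4)@(15, 9): e=[60,2,42] → X
    (8,4)@(17, 9): e=[68,-22,58] → .
    (5,5)@(11, 11): e=[60,54,-10] → .
  covered (13 px):
    . . . . . . . . . . . .
    . . . . . . X . . . . .
    . . . . X X X . . . . .
    . . . . X X X . . . . .
    . . . . . X X X . . . .
    . . . . . . X X . . . .
    . . . . . . . X . . . .
    . . . . . . . . . . . .
    . . . . . . . . . . . .
T1:
  2·area = 22  (B↔C swapped to make it positive)
  edge (8, 4)→(3, 6): d=(-5,2) right/bottom  bias=-1
  edge (3, 6)→(2, 2): d=(-1,-4) top-left  bias=+0
  edge (2, 2)→(8, 4): d=(6,2) right/bottom  bias=-1
    (1,1)@(3, 3): e=[15,3,4] → X
    (2,1)@(5, 3): e=[11,11,0] → .  [on edge]
    (1,2)@(3, 5): e=[5,1,16] → X
    (2,2)@(5, 5): e=[1,9,12] → X
    (3,2)@(7, 5): e=[-3,17,8] → .
    (5,2)@(11, 5): e=[-11,33,0] → .  [on edge]
    (1,3)@(3, 7): e=[-5,-1,28] → .
    (2,3)@(5, 7): e=[-9,7,24] → .
    (8,3)@(17, 7): e=[-33,55,0] → .  [on edge]
    (11,4)@(23, 9): e=[-55,77,0] → .  [on edge]
  covered (3 px):
    . . . . . . . . . . . .
    . X . . . . . . . . . .
    . X X . . . . . . . . .
    . . . . . . . . . . . .
    . . . . . . . . . . . .
    . . . . . . . . . . . .
    . . . . . . . . . . . .
    . . . . . . . . . . . .
    . . . . . . . . . . . .
T2:
  2·area = 35  (B↔C swapped to make it positive)
  edge (17, 4)→(10, 6): d=(-7,2) right/bottom  bias=-1
  edge (10, 6)→(3, 3): d=(-7,-3) top-left  bias=+0
  edge (3, 3)→(17, 4): d=(14,1) right/bottom  bias=-1
    (1,1)@(3, 3): e=[35,0,0] → .  [on edge]
    (4,2)@(9, 5): e=[9,4,22] → X
    (5,2)@(11, 5): e=[5,10,20] → X
    (6,2)@(13, 5): e=[1,16,18] → X
    (7,2)@(15, 5): e=[-3,22,16] → .
    (4,3)@(9, 7): e=[-5,-10,50] → .
    (5,3)@(11, 7): e=[-9,-4,48] → .
    (6,3)@(13, 7): e=[-13,2,46] → .
    (8,4)@(17, 9): e=[-35,0,70] → .  [on edge]
  covered (3 px):
    . . . . . . . . . . . .
    . . . . . . . . . . . .
    . . . . X X X . . . . .
    . . . . . . . . . . . .
    . . . . . . . . . . . .
    . . . . . . . . . . . .
    . . . . . . . . . . . .
    . . . . . . . . . . . .
    . . . . . . . . . . . .
T3:
  2·area = 40  (B↔C swapped to make it positive)
  edge (18, 2)→(18, 10): d=(0,8) right/bottom  bias=-1
  edge (18, 10)→(13, 0): d=(-5,-10) top-left  bias=+0
  edge (13, 0)→(18, 2): d=(5,2) right/bottom  bias=-1
    (7,0)@(15, 1): e=[24,15,1] → X
    (8,0)@(17, 1): e=[8,35,-3] → .
    (7,1)@(15, 3): e=[24,5,11] → X
    (8,1)@(17, 3): e=[8,25,7] → X
    (9,1)@(19, 3): e=[-8,45,3] → .
    (7,2)@(15, 5): e=[24,-5,21] → .
    (8,2)@(17, 5): e=[8,15,17] → X
    (9,2)@(19, 5): e=[-8,35,13] → .
    (8,3)@(17, 7): e=[8,5,27] → X
    (9,3)@(19, 7): e=[-8,25,23] → .
    (8,4)@(17, 9): e=[8,-5,37] → .
  covered (5 px):
    . . . . . . . X . . . .
    . . . . . . . X X . . .
    . . . . . . . . X . . .
    . . . . . . . . X . . .
    . . . . . . . . . . . .
    . . . . . . . . . . . .
    . . . . . . . . . . . .
    . . . . . . . . . . . .
    . . . . . . . . . . . .
T4:
  2·area = 39
  edge (9, 11)→(10, 18): d=(1,7) right/bottom  bias=-1
  edge (10, 18)→(3, 8): d=(-7,-10) top-left  bias=+0
  edge (3, 8)→(9, 11): d=(6,3) right/bottom  bias=-1
    (0,3)@(1, 7): e=[52,-13,0] → .  [on edge]
    (2,4)@(5, 9): e=[26,13,0] → .  [on edge]
    (3,5)@(7, 11): e=[14,19,6] → X
    (4,5)@(9, 11): e=[0,39,0] → .  [on edge]
    (3,6)@(7, 13): e=[16,5,18] → X
    (4,6)@(9, 13): e=[2,25,12] → X
    (5,6)@(11, 13): e=[-12,45,6] → .
    (6,6)@(13, 13): e=[-26,65,0] → .  [on edge]
    (3,7)@(7, 15): e=[18,-9,30] → .
    (4,7)@(9, 15): e=[4,11,24] → X
    (5,7)@(11, 15): e=[-10,31,18] → .
    (8,7)@(17, 15): e=[-52,91,0] → .  [on edge]
    (10,8)@(21, 17): e=[-78,117,0] → .  [on edge]
  covered (4 px):
    . . . . . . . . . . . .
    . . . . . . . . . . . .
    . . . . . . . . . . . .
    . . . . . . . . . . . .
    . . . . . . . . . . . .
    . . . X . . . . . . . .
    . . . X X . . . . . . .
    . . . . X . . . . . . .
    . . . . . . . . . . . .

Z-buffer (winner per pixel, '.' = empty):
  . . . . . . . 3 . . . .
  . 1 . . . . 0 3 3 . . .
  . 1 1 . 2 2 2 . 3 . . .
  . . . . 0 0 0 . 3 . . .
  . . . . . 0 0 0 . . . .
  . . . 4 . . 0 0 . . . .
  . . . 4 4 . . 0 . . . .
  . . . . 4 . . . . . . .
  . . . . . . . . . . . .

Final: -1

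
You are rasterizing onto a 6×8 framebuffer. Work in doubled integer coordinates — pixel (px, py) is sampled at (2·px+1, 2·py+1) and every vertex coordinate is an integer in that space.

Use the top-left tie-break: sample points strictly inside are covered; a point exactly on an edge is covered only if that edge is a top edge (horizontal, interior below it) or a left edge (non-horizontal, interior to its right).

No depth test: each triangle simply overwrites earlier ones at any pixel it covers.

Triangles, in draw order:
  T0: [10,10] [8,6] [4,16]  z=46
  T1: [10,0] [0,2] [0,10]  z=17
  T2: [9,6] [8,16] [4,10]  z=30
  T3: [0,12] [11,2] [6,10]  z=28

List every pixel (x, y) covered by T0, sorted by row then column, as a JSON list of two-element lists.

T0:
  2·area = 36  (B↔C swapped to make it positive)
  edge (10, 10)→(4, 16): d=(-6,6) right/bottom  bias=-1
  edge (4, 16)→(8, 6): d=(4,-10) top-left  bias=+0
  edge (8, 6)→(10, 10): d=(2,4) right/bottom  bias=-1
    (3,4)@(7, 9): e=[24,2,10] → #
    (4,4)@(9, 9): e=[12,22,2] → #
    (5,4)@(11, 9): e=[0,42,-6] → ·  [on edge]
    (3,5)@(7, 11): e=[12,10,14] → #
    (4,5)@(9, 11): e=[0,30,6] → ·  [on edge]
    (3,6)@(7, 13): e=[0,18,18] → ·  [on edge]
    (2,7)@(5, 15): e=[0,6,30] → ·  [on edge]
  covered (3 px):
    · · · · · ·
    · · · · · ·
    · · · · · ·
    · · · · · ·
    · · · # # ·
    · · · # · ·
    · · · · · ·
    · · · · · ·
T1:
  2·area = 80  (B↔C swapped to make it positive)
  edge (10, 0)→(0, 10): d=(-10,10) right/bottom  bias=-1
  edge (0, 10)→(0, 2): d=(0,-8) top-left  bias=+0
  edge (0, 2)→(10, 0): d=(10,-2) top-left  bias=+0
    (2,0)@(5, 1): e=[40,40,0] → #  [on edge]
    (3,0)@(7, 1): e=[20,56,4] → #
    (4,0)@(9, 1): e=[0,72,8] → ·  [on edge]
    (0,1)@(1, 3): e=[60,8,12] → #
    (1,1)@(3, 3): e=[40,24,16] → #
    (3,1)@(7, 3): e=[0,56,24] → ·  [on edge]
    (0,2)@(1, 5): e=[40,8,32] → #
    (2,2)@(5, 5): e=[0,40,40] → ·  [on edge]
    (0,3)@(1, 7): e=[20,8,52] → #
    (1,3)@(3, 7): e=[0,24,56] → ·  [on edge]
    (0,4)@(1, 9): e=[0,8,72] → ·  [on edge]
  covered (8 px):
    · · # # · ·
    # # # · · ·
    # # · · · ·
    # · · · · ·
    · · · · · ·
    · · · · · ·
    · · · · · ·
    · · · · · ·
T2:
  2·area = 46
  edge (9, 6)→(8, 16): d=(-1,10) right/bottom  bias=-1
  edge (8, 16)→(4, 10): d=(-4,-6) top-left  bias=+0
  edge (4, 10)→(9, 6): d=(5,-4) top-left  bias=+0
    (3,4)@(7, 9): e=[17,22,7] → #
    (4,4)@(9, 9): e=[-3,34,15] → ·
    (2,5)@(5, 11): e=[35,2,9] → #
    (4,5)@(9, 11): e=[-5,26,25] → ·
    (2,6)@(5, 13): e=[33,-6,19] → ·
    (3,6)@(7, 13): e=[13,6,27] → #
    (4,6)@(9, 13): e=[-7,18,35] → ·
    (3,7)@(7, 15): e=[11,-2,37] → ·
  covered (4 px):
    · · · · · ·
    · · · · · ·
    · · · · · ·
    · · · · · ·
    · · · # · ·
    · · # # · ·
    · · · # · ·
    · · · · · ·
T3:
  2·area = 38
  edge (0, 12)→(11, 2): d=(11,-10) top-left  bias=+0
  edge (11, 2)→(6, 10): d=(-5,8) right/bottom  bias=-1
  edge (6, 10)→(0, 12): d=(-6,2) right/bottom  bias=-1
    (4,2)@(9, 5): e=[13,1,24] → #
    (5,2)@(11, 5): e=[33,-15,20] → ·
    (3,3)@(7, 7): e=[15,7,16] → #
    (4,3)@(9, 7): e=[35,-9,12] → ·
    (2,4)@(5, 9): e=[17,13,8] → #
    (3,4)@(7, 9): e=[37,-3,4] → ·
    (4,4)@(9, 9): e=[57,-19,0] → ·  [on edge]
    (1,5)@(3, 11): e=[19,19,0] → ·  [on edge]
    (2,5)@(5, 11): e=[39,3,-4] → ·
  covered (3 px):
    · · · · · ·
    · · · · · ·
    · · · · # ·
    · · · # · ·
    · · # · · ·
    · · · · · ·
    · · · · · ·
    · · · · · ·

Final: [[3,4],[4,4],[3,5]]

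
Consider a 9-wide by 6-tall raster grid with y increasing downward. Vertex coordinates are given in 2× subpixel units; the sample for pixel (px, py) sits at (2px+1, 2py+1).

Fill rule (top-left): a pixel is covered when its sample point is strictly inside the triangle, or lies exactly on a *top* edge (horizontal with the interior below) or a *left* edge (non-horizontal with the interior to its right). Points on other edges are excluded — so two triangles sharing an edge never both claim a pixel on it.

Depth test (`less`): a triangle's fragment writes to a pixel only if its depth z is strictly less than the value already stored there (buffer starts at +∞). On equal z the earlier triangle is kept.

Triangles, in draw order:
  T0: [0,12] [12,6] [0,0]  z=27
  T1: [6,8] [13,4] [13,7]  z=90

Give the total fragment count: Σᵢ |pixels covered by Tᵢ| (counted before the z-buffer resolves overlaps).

T0:
  2·area = 144  (B↔C swapped to make it positive)
  edge (0, 12)→(0, 0): d=(0,-12) top-left  bias=+0
  edge (0, 0)→(12, 6): d=(12,6) right/bottom  bias=-1
  edge (12, 6)→(0, 12): d=(-12,6) right/bottom  bias=-1
    (0,0)@(1, 1): e=[12,6,126] → X
    (1,0)@(3, 1): e=[36,-6,114] → .
    (0,1)@(1, 3): e=[12,30,102] → X
    (1,1)@(3, 3): e=[36,18,90] → X
    (2,1)@(5, 3): e=[60,6,78] → X
    (3,1)@(7, 3): e=[84,-6,66] → .
    (0,2)@(1, 5): e=[12,54,78] → X
    (3,2)@(7, 5): e=[84,18,42] → X
    (4,2)@(9, 5): e=[108,6,30] → X
    (5,2)@(11, 5): e=[132,-6,18] → .
    (0,3)@(1, 7): e=[12,78,54] → X
    (5,3)@(11, 7): e=[132,18,-6] → .
  covered (18 px):
    X . . . . . . . .
    X X X . . . . . .
    X X X X X . . . .
    X X X X X . . . .
    X X X . . . . . .
    X . . . . . . . .
T1:
  2·area = 21
  edge (6, 8)→(13, 4): d=(7,-4) top-left  bias=+0
  edge (13, 4)→(13, 7): d=(0,3) right/bottom  bias=-1
  edge (13, 7)→(6, 8): d=(-7,1) right/bottom  bias=-1
    (6,0)@(13, 1): e=[-21,0,42] → .  [on edge]
    (6,1)@(13, 3): e=[-7,0,28] → .  [on edge]
    (6,2)@(13, 5): e=[7,0,14] → .  [on edge]
    (4,3)@(9, 7): e=[5,12,4] → X
    (5,3)@(11, 7): e=[13,6,2] → X
    (6,3)@(13, 7): e=[21,0,0] → .  [on edge]
    (4,4)@(9, 9): e=[19,12,-10] → .
    (5,4)@(11, 9): e=[27,6,-12] → .
    (6,4)@(13, 9): e=[35,0,-14] → .  [on edge]
    (6,5)@(13, 11): e=[49,0,-28] → .  [on edge]
  covered (2 px):
    . . . . . . . . .
    . . . . . . . . .
    . . . . . . . . .
    . . . . X X . . .
    . . . . . . . . .
    . . . . . . . . .

Final: 20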